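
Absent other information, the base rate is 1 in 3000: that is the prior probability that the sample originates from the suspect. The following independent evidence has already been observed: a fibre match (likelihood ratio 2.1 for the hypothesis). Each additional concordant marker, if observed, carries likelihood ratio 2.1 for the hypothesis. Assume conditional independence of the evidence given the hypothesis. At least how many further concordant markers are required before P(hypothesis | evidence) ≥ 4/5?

12

Prior odds = (1/3000)/(2999/3000) = 1/2999.
Bayes factor of the evidence already in hand = 2.1.
Odds after that evidence = (1/2999) × 2.1 = 21/29990.
Target odds = 0.8/0.2 = 4.
Need 2.1ⁿ ≥ 4 ÷ (21/29990) = 119960/21.
2.1¹¹ ≈3502.78 falls short of 119960/21 but 2.1¹² ≈7355.83 reaches it, so n = 12.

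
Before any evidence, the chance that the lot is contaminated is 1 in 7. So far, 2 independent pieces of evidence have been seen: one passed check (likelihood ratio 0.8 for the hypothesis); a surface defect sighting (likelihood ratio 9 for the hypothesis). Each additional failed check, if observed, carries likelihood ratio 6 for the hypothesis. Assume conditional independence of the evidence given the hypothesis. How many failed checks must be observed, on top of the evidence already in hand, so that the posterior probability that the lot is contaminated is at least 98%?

Prior odds = (1/7)/(6/7) = 1/6.
Combined Bayes factor of the evidence already in hand = 0.8 × 9 = 7.2.
Odds after that evidence = (1/6) × 7.2 = 1.2.
Target odds = 0.98/0.02 = 49.
Need 6ⁿ ≥ 49 ÷ 1.2 = 245/6.
6² = 36 falls short of 245/6 but 6³ = 216 reaches it, so n = 3.

3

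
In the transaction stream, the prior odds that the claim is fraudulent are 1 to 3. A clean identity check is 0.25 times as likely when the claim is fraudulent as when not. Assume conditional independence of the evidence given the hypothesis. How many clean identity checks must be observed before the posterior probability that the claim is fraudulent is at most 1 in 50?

Prior odds = 1/3.
Likelihood ratio per clean identity check = 0.25.
Target odds: 0.02 ÷ 0.98 = 1/49.
Require 0.25ⁿ ≤ 1/49 ÷ (1/3) = 3/49.
0.25² = 0.0625 is still above 3/49 but 0.25³ = 0.015625 is at or below it, so n = 3.

3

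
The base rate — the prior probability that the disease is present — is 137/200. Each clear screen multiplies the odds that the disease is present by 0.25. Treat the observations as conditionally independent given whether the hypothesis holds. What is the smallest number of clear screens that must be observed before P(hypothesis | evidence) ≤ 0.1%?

6

Prior odds: 0.685 ÷ 0.315 = 137/63.
Likelihood ratio per clear screen = 0.25.
Target odds: 0.001 ÷ 0.999 = 1/999.
Require 0.25ⁿ ≤ 1/999 ÷ (137/63) = 7/15207.
0.25⁵ = 1/1024 is still above 7/15207 but 0.25⁶ = 1/4096 is at or below it, so n = 6.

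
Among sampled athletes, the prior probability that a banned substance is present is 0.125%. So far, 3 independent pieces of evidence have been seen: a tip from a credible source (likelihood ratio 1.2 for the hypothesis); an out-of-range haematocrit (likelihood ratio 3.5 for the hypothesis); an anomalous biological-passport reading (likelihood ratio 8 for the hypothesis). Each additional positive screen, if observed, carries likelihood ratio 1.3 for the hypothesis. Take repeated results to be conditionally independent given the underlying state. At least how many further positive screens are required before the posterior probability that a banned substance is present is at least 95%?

Prior odds = 0.00125/0.99875 = 1/799.
Combined Bayes factor of the evidence already in hand = 1.2 × 3.5 × 8 = 33.6.
Odds after that evidence = (1/799) × 33.6 = 168/3995.
Target odds = 0.95/0.05 = 19.
Need 1.3ⁿ ≥ 19 ÷ (168/3995) = 75905/168.
1.3²³ ≈417.539 falls short of 75905/168 but 1.3²⁴ ≈542.801 reaches it, so n = 24.

24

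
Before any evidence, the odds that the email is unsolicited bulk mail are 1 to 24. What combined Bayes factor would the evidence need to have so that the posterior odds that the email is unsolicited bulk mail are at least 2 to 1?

Prior odds = 1/24.
Target odds = 2.
Required Bayes factor = 2 ÷ (1/24) = 48.

48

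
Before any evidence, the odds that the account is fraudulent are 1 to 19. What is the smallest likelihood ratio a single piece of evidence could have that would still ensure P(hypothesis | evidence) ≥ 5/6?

95

Prior odds = 1/19.
Target odds = (5/6)/(1/6) = 5.
Required Bayes factor = 5 ÷ (1/19) = 95.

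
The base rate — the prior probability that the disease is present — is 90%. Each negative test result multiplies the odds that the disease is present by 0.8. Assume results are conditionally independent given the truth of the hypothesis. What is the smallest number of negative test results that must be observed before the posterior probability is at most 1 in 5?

17

Prior odds: 0.9 ÷ 0.1 = 9.
Likelihood ratio per negative test result = 0.8.
Target odds: 0.2 ÷ 0.8 = 0.25.
Require 0.8ⁿ ≤ 0.25 ÷ 9 = 1/36.
0.8¹⁶ ≈0.0281475 is still above 1/36 but 0.8¹⁷ ≈0.022518 is at or below it, so n = 17.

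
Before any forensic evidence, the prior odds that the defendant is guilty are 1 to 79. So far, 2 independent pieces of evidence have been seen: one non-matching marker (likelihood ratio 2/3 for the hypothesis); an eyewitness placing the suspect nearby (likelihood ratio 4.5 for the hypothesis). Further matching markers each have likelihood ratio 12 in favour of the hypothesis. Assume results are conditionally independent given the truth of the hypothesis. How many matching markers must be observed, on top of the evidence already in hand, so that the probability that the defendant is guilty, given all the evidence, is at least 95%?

3

Prior odds = 1/79.
Combined Bayes factor of the evidence already in hand = (2/3) × 4.5 = 3.
Odds after that evidence = (1/79) × 3 = 3/79.
Target odds = 0.95/0.05 = 19.
Need 12ⁿ ≥ 19 ÷ (3/79) = 1501/3.
12² = 144 falls short of 1501/3 but 12³ = 1728 reaches it, so n = 3.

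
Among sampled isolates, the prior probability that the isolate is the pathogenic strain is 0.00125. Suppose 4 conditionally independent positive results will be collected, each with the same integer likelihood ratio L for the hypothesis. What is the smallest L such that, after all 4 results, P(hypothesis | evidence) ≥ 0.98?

Prior odds = 0.00125/0.99875 = 1/799.
Target odds = 0.98/0.02 = 49.
Need L⁴ ≥ 49 ÷ (1/799) = 39151.
14⁴ = 38416 < 39151 ≤ 50625 = 15⁴, so L = 15.

15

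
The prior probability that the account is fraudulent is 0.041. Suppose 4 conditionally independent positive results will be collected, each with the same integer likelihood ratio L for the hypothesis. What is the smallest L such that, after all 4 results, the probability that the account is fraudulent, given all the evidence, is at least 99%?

Prior odds = 0.041/0.959 = 41/959.
Target odds = 0.99/0.01 = 99.
Need L⁴ ≥ 99 ÷ (41/959) = 94941/41.
6⁴ = 1296 < 94941/41 ≤ 2401 = 7⁴, so L = 7.

7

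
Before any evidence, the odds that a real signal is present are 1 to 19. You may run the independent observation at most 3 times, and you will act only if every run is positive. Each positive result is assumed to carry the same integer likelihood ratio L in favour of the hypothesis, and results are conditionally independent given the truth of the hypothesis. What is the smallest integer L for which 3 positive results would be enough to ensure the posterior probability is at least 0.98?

Prior odds = 1/19.
Target odds = 0.98/0.02 = 49.
Need L³ ≥ 49 ÷ (1/19) = 931.
9³ = 729 < 931 ≤ 1000 = 10³, so L = 10.

10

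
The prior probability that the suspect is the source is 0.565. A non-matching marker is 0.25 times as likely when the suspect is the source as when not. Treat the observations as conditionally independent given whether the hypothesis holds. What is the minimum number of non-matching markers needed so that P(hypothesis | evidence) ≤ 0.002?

Prior odds = 0.565/0.435 = 113/87.
Likelihood ratio per non-matching marker = 0.25.
Target posterior odds = 0.002/0.998 = 1/499.
Require 0.25ⁿ ≤ 1/499 ÷ (113/87) = 87/56387.
0.25⁴ = 0.00390625 is still above 87/56387 but 0.25⁵ = 1/1024 is at or below it, so n = 5.

5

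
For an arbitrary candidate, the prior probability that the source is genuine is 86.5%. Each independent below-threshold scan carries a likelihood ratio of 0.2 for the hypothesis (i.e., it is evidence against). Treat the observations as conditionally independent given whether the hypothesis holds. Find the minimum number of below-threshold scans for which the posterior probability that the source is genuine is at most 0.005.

5

Prior odds: 0.865 ÷ 0.135 = 173/27.
Likelihood ratio per below-threshold scan = 0.2.
Target odds: 0.005 ÷ 0.995 = 1/199.
Need (173/27) × 0.2ⁿ ≤ 1/199, i.e. 0.2ⁿ ≤ 27/34427.
0.2⁴ = 0.0016 is still above 27/34427 but 0.2⁵ = 0.00032 is at or below it, so n = 5.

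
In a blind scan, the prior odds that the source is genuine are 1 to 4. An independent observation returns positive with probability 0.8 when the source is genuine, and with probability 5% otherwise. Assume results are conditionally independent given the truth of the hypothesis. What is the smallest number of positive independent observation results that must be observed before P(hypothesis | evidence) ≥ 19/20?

2

Prior odds = 0.25.
Likelihood ratio of a positive result = 0.8/0.05 = 16.
Target odds: 0.95 ÷ 0.05 = 19.
Require 16ⁿ ≥ 19 ÷ 0.25 = 76.
16¹ = 16 falls short of 76 but 16² = 256 reaches it, so n = 2.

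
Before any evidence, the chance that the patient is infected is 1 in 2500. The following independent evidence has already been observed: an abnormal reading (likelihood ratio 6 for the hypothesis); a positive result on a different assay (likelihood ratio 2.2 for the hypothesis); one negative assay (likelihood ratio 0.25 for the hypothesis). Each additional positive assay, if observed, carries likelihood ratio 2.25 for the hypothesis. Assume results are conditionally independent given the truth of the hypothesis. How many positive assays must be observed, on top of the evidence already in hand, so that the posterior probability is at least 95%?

12

Prior odds = 0.0004/0.9996 = 1/2499.
Combined Bayes factor of the evidence already in hand = 6 × 2.2 × 0.25 = 3.3.
Odds after that evidence = (1/2499) × 3.3 = 11/8330.
Target odds = 0.95/0.05 = 19.
Need 2.25ⁿ ≥ 19 ÷ (11/8330) = 158270/11.
2.25¹¹ ≈7481.83 falls short of 158270/11 but 2.25¹² ≈16834.1 reaches it, so n = 12.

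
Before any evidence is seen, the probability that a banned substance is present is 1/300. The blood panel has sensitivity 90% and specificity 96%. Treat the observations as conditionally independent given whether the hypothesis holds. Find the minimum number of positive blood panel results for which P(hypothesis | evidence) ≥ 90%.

Prior odds = (1/300)/(299/300) = 1/299.
False-positive rate = 1 − 0.96 = 0.04; likelihood ratio of a positive = 0.9/0.04 = 22.5.
Target odds: 0.9 ÷ 0.1 = 9.
Require 22.5ⁿ ≥ 9 ÷ (1/299) = 2691.
22.5² = 506.25 falls short of 2691 but 22.5³ = 11390.625 reaches it, so n = 3.

3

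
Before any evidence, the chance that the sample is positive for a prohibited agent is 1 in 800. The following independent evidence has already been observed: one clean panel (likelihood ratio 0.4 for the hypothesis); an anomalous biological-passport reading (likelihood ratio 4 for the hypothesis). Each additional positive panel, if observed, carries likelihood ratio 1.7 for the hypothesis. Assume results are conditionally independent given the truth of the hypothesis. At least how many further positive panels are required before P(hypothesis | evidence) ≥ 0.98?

20

Prior odds = 0.00125/0.99875 = 1/799.
Combined Bayes factor of the evidence already in hand = 0.4 × 4 = 1.6.
Odds after that evidence = (1/799) × 1.6 = 8/3995.
Target odds = 0.98/0.02 = 49.
Need 1.7ⁿ ≥ 49 ÷ (8/3995) = 24469.375.
1.7¹⁹ ≈23907.2 falls short of 24469.375 but 1.7²⁰ ≈40642.3 reaches it, so n = 20.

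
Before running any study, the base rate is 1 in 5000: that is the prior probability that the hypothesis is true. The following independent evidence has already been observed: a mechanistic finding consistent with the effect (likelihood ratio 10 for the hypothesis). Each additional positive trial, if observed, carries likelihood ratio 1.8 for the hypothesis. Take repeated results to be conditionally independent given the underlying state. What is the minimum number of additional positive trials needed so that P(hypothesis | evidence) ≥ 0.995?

20

Prior odds = 0.0002/0.9998 = 1/4999.
Bayes factor of the evidence already in hand = 10.
Odds after that evidence = (1/4999) × 10 = 10/4999.
Target odds = 0.995/0.005 = 199.
Need 1.8ⁿ ≥ 199 ÷ (10/4999) = 99480.1.
1.8¹⁹ ≈70823.5 falls short of 99480.1 but 1.8²⁰ ≈127482 reaches it, so n = 20.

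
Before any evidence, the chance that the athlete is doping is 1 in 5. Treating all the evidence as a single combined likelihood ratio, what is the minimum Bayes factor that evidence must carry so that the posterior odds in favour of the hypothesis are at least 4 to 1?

Prior odds = 0.2/0.8 = 0.25.
Target odds = 4.
Required Bayes factor = 4 ÷ 0.25 = 16.

16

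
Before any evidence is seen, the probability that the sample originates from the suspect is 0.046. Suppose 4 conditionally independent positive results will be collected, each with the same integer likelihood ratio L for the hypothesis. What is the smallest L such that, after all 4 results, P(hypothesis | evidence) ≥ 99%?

Prior odds = 0.046/0.954 = 23/477.
Target odds = 0.99/0.01 = 99.
Need L⁴ ≥ 99 ÷ (23/477) = 47223/23.
6⁴ = 1296 < 47223/23 ≤ 2401 = 7⁴, so L = 7.

7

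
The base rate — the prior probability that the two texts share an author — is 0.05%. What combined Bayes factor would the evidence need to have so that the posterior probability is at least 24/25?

47976

Prior odds = 0.0005/0.9995 = 1/1999.
Target odds = 0.96/0.04 = 24.
Required Bayes factor = 24 ÷ (1/1999) = 47976.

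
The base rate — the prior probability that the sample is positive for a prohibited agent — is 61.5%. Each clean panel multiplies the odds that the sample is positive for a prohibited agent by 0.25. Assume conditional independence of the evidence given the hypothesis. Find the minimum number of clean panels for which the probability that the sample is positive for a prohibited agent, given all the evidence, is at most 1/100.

Prior odds: 0.615 ÷ 0.385 = 123/77.
Likelihood ratio per clean panel = 0.25.
Target posterior odds = 0.01/0.99 = 1/99.
Need (123/77) × 0.25ⁿ ≤ 1/99, i.e. 0.25ⁿ ≤ 7/1107.
0.25³ = 0.015625 is still above 7/1107 but 0.25⁴ = 0.00390625 is at or below it, so n = 4.

4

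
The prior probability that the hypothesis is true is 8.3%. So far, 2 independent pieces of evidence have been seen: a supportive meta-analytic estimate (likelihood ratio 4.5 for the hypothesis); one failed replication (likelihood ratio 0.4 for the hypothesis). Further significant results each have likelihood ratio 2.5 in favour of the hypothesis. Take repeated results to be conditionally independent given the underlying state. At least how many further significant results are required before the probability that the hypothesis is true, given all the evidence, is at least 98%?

7

Prior odds = 0.083/0.917 = 83/917.
Combined Bayes factor of the evidence already in hand = 4.5 × 0.4 = 1.8.
Odds after that evidence = (83/917) × 1.8 = 747/4585.
Target odds = 0.98/0.02 = 49.
Need 2.5ⁿ ≥ 49 ÷ (747/4585) = 224665/747.
2.5⁶ = 244.140625 falls short of 224665/747 but 2.5⁷ = 610.3515625 reaches it, so n = 7.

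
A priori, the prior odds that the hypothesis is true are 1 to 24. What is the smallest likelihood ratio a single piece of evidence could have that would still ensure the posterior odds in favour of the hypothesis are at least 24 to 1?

Prior odds = 1/24.
Target odds = 24.
Required Bayes factor = 24 ÷ (1/24) = 576.

576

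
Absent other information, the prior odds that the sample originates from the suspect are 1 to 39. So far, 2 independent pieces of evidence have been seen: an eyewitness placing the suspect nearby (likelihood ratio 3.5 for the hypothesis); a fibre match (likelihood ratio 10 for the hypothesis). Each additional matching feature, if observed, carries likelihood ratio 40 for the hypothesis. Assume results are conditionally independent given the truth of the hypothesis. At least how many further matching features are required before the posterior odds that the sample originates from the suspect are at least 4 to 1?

Prior odds = 1/39.
Combined Bayes factor of the evidence already in hand = 3.5 × 10 = 35.
Odds after that evidence = (1/39) × 35 = 35/39.
Target odds = 4.
Need 40ⁿ ≥ 4 ÷ (35/39) = 156/35.
40¹ = 40, which meets the required 156/35; so n = 1.

1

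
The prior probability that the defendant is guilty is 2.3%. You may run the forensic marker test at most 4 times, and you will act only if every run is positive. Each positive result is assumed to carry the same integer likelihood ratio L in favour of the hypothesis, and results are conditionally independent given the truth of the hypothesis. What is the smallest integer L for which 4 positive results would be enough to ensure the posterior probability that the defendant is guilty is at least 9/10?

Prior odds = 0.023/0.977 = 23/977.
Target odds = 0.9/0.1 = 9.
Need L⁴ ≥ 9 ÷ (23/977) = 8793/23.
4⁴ = 256 < 8793/23 ≤ 625 = 5⁴, so L = 5.

5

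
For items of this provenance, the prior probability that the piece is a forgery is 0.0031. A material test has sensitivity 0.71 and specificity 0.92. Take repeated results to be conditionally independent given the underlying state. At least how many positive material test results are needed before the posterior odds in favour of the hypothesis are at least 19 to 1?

4

Prior odds: 0.0031 ÷ 0.9969 = 31/9969.
False-positive rate = 1 − 0.92 = 0.08; likelihood ratio of a positive = 0.71/0.08 = 8.875.
Target odds = 19.
Require 8.875ⁿ ≥ 19 ÷ (31/9969) = 189411/31.
8.875³ = 357911/512 falls short of 189411/31 but 8.875⁴ = 25411681/4096 reaches it, so n = 4.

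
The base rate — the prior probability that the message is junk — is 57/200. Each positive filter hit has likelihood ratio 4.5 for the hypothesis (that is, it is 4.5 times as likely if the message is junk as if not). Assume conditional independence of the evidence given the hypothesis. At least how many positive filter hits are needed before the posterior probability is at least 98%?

Prior odds = 0.285/0.715 = 57/143.
Likelihood ratio per positive filter hit = 4.5.
Target posterior odds = 0.98/0.02 = 49.
Require 4.5ⁿ ≥ 49 ÷ (57/143) = 7007/57.
4.5³ = 91.125 falls short of 7007/57 but 4.5⁴ = 410.0625 reaches it, so n = 4.

4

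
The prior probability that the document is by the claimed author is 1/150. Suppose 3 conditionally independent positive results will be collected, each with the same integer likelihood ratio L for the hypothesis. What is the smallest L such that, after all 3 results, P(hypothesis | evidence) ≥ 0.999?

53

Prior odds = (1/150)/(149/150) = 1/149.
Target odds = 0.999/0.001 = 999.
Need L³ ≥ 999 ÷ (1/149) = 148851.
52³ = 140608 < 148851 ≤ 148877 = 53³, so L = 53.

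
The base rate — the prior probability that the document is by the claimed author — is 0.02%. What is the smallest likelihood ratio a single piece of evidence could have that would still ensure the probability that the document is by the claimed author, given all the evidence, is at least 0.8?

Prior odds = 0.0002/0.9998 = 1/4999.
Target odds = 0.8/0.2 = 4.
Required Bayes factor = 4 ÷ (1/4999) = 19996.

19996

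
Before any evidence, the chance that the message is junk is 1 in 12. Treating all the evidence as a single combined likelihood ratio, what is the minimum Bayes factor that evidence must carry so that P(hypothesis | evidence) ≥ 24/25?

Prior odds = (1/12)/(11/12) = 1/11.
Target odds = 0.96/0.04 = 24.
Required Bayes factor = 24 ÷ (1/11) = 264.

264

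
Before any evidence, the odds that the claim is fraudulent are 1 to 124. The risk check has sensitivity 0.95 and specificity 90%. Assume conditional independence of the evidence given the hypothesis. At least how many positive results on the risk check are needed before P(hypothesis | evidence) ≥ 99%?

Prior odds = 1/124.
False-positive rate = 1 − 0.9 = 0.1; likelihood ratio of a positive = 0.95/0.1 = 9.5.
Target posterior odds = 0.99/0.01 = 99.
Require 9.5ⁿ ≥ 99 ÷ (1/124) = 12276.
9.5⁴ = 8145.0625 falls short of 12276 but 9.5⁵ = 77378.09375 reaches it, so n = 5.

5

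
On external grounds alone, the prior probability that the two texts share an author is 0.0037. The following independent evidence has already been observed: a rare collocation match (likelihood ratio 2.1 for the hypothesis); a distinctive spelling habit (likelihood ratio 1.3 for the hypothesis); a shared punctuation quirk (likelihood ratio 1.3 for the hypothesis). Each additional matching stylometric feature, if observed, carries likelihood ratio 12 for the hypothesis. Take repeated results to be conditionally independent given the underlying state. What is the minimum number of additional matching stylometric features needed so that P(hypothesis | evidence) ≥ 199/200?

Prior odds = 0.0037/0.9963 = 37/9963.
Combined Bayes factor of the evidence already in hand = 2.1 × 1.3 × 1.3 = 3.549.
Odds after that evidence = (37/9963) × 3.549 = 43771/3321000.
Target odds = 0.995/0.005 = 199.
Need 12ⁿ ≥ 199 ÷ (43771/3321000) = 660879000/43771.
12³ = 1728 falls short of 660879000/43771 but 12⁴ = 20736 reaches it, so n = 4.

4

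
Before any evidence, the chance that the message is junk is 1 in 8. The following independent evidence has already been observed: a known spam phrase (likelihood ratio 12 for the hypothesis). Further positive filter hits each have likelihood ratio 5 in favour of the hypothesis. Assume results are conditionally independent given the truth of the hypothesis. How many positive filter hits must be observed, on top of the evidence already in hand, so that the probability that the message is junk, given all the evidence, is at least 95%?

2

Prior odds = 0.125/0.875 = 1/7.
Bayes factor of the evidence already in hand = 12.
Odds after that evidence = (1/7) × 12 = 12/7.
Target odds = 0.95/0.05 = 19.
Need 5ⁿ ≥ 19 ÷ (12/7) = 133/12.
5¹ = 5 falls short of 133/12 but 5² = 25 reaches it, so n = 2.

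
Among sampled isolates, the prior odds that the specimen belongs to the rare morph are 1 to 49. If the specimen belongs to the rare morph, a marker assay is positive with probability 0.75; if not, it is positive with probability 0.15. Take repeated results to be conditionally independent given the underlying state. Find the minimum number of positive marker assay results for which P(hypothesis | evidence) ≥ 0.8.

Prior odds = 1/49.
Likelihood ratio of a positive = 0.75/0.15 = 5.
Target posterior odds = 0.8/0.2 = 4.
Need (1/49) × 5ⁿ ≥ 4, i.e. 5ⁿ ≥ 196.
5³ = 125 falls short of 196 but 5⁴ = 625 reaches it, so n = 4.

4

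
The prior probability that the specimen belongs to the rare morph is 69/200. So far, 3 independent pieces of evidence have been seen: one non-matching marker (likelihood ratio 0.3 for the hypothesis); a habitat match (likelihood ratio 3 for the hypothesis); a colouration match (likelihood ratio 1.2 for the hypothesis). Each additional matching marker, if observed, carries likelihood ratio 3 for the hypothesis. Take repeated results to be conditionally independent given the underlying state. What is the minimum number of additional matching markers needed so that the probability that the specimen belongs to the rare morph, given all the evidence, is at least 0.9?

3

Prior odds = 0.345/0.655 = 69/131.
Combined Bayes factor of the evidence already in hand = 0.3 × 3 × 1.2 = 1.08.
Odds after that evidence = (69/131) × 1.08 = 1863/3275.
Target odds = 0.9/0.1 = 9.
Need 3ⁿ ≥ 9 ÷ (1863/3275) = 3275/207.
3² = 9 falls short of 3275/207 but 3³ = 27 reaches it, so n = 3.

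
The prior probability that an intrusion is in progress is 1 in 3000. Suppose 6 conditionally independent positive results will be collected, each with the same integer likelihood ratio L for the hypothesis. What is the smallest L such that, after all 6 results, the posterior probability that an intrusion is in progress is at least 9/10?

Prior odds = (1/3000)/(2999/3000) = 1/2999.
Target odds = 0.9/0.1 = 9.
Need L⁶ ≥ 9 ÷ (1/2999) = 26991.
5⁶ = 15625 < 26991 ≤ 46656 = 6⁶, so L = 6.

6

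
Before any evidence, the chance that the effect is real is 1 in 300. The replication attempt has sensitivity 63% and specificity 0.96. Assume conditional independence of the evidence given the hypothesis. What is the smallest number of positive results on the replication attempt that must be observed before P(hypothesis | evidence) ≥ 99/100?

Prior odds: (1/300) ÷ (299/300) = 1/299.
False-positive rate = 1 − 0.96 = 0.04; likelihood ratio of a positive = 0.63/0.04 = 15.75.
Target posterior odds = 0.99/0.01 = 99.
Need (1/299) × 15.75ⁿ ≥ 99, i.e. 15.75ⁿ ≥ 29601.
15.75³ = 3906.984375 falls short of 29601 but 15.75⁴ = 15752961/256 reaches it, so n = 4.

4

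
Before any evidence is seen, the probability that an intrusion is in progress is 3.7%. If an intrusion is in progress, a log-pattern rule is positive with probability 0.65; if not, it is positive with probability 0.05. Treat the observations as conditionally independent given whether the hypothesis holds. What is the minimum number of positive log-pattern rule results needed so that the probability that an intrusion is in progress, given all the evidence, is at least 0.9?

3

Prior odds: 0.037 ÷ 0.963 = 37/963.
Likelihood ratio of a positive = 0.65/0.05 = 13.
Target odds: 0.9 ÷ 0.1 = 9.
Need (37/963) × 13ⁿ ≥ 9, i.e. 13ⁿ ≥ 8667/37.
13² = 169 falls short of 8667/37 but 13³ = 2197 reaches it, so n = 3.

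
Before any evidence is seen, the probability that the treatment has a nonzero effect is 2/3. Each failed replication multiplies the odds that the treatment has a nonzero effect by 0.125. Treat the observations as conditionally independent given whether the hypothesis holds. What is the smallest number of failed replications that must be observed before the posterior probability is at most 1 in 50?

3

Prior odds: (2/3) ÷ (1/3) = 2.
Likelihood ratio per failed replication = 0.125.
Target posterior odds = 0.02/0.98 = 1/49.
Require 0.125ⁿ ≤ 1/49 ÷ 2 = 1/98.
0.125² = 0.015625 is still above 1/98 but 0.125³ = 0.001953125 is at or below it, so n = 3.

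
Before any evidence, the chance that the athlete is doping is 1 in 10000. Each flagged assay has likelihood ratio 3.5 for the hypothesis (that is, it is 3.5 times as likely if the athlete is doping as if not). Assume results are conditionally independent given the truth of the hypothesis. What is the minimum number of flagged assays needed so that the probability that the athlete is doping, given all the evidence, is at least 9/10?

10

Prior odds: 0.0001 ÷ 0.9999 = 1/9999.
Likelihood ratio per flagged assay = 3.5.
Target odds: 0.9 ÷ 0.1 = 9.
Require 3.5ⁿ ≥ 9 ÷ (1/9999) = 89991.
3.5⁹ = 40353607/512 falls short of 89991 but 3.5¹⁰ = 282475249/1024 reaches it, so n = 10.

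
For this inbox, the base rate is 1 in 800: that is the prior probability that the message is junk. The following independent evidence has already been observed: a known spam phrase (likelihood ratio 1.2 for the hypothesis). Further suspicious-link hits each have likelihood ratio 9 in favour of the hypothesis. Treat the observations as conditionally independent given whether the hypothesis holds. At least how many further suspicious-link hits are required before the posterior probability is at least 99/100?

6

Prior odds = 0.00125/0.99875 = 1/799.
Bayes factor of the evidence already in hand = 1.2.
Odds after that evidence = (1/799) × 1.2 = 6/3995.
Target odds = 0.99/0.01 = 99.
Need 9ⁿ ≥ 99 ÷ (6/3995) = 65917.5.
9⁵ = 59049 falls short of 65917.5 but 9⁶ = 531441 reaches it, so n = 6.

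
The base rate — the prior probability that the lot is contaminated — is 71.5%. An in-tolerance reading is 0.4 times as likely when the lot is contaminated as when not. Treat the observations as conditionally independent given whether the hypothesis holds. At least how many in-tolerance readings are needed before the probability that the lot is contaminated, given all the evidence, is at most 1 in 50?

6

Prior odds = 0.715/0.285 = 143/57.
Likelihood ratio per in-tolerance reading = 0.4.
Target posterior odds = 0.02/0.98 = 1/49.
Need (143/57) × 0.4ⁿ ≤ 1/49, i.e. 0.4ⁿ ≤ 57/7007.
0.4⁵ = 0.01024 is still above 57/7007 but 0.4⁶ = 64/15625 is at or below it, so n = 6.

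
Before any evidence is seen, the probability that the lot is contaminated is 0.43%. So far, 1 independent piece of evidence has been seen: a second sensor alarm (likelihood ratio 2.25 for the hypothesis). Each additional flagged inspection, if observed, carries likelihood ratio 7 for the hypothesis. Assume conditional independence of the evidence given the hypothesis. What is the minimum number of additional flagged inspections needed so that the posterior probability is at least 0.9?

4

Prior odds = 0.0043/0.9957 = 43/9957.
Bayes factor of the evidence already in hand = 2.25.
Odds after that evidence = (43/9957) × 2.25 = 129/13276.
Target odds = 0.9/0.1 = 9.
Need 7ⁿ ≥ 9 ÷ (129/13276) = 39828/43.
7³ = 343 falls short of 39828/43 but 7⁴ = 2401 reaches it, so n = 4.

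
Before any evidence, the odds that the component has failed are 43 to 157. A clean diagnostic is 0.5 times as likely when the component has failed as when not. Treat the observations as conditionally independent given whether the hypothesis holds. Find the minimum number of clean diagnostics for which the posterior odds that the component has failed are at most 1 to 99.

Prior odds = 43/157.
Likelihood ratio per clean diagnostic = 0.5.
Target odds = 1/99.
Require 0.5ⁿ ≤ 1/99 ÷ (43/157) = 157/4257.
0.5⁴ = 0.0625 is still above 157/4257 but 0.5⁵ = 0.03125 is at or below it, so n = 5.

5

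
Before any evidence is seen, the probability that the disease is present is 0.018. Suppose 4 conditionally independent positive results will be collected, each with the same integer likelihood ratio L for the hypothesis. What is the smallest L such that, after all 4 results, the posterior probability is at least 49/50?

8

Prior odds = 0.018/0.982 = 9/491.
Target odds = 0.98/0.02 = 49.
Need L⁴ ≥ 49 ÷ (9/491) = 24059/9.
7⁴ = 2401 < 24059/9 ≤ 4096 = 8⁴, so L = 8.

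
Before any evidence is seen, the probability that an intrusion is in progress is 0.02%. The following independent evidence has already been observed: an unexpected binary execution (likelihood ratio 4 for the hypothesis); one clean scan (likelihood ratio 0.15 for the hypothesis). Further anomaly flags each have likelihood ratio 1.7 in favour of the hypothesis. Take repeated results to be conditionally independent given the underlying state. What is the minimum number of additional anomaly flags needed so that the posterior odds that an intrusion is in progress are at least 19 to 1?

Prior odds = 0.0002/0.9998 = 1/4999.
Combined Bayes factor of the evidence already in hand = 4 × 0.15 = 0.6.
Odds after that evidence = (1/4999) × 0.6 = 3/24995.
Target odds = 19.
Need 1.7ⁿ ≥ 19 ÷ (3/24995) = 474905/3.
1.7²² ≈117456 falls short of 474905/3 but 1.7²³ ≈199676 reaches it, so n = 23.

23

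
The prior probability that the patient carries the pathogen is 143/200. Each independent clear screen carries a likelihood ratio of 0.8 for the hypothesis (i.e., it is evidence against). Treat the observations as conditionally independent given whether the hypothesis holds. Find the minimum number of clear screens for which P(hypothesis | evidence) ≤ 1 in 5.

Prior odds: 0.715 ÷ 0.285 = 143/57.
Likelihood ratio per clear screen = 0.8.
Target posterior odds = 0.2/0.8 = 0.25.
Require 0.8ⁿ ≤ 0.25 ÷ (143/57) = 57/572.
0.8¹⁰ = 1048576/9765625 is still above 57/572 but 0.8¹¹ = 4194304/48828125 is at or below it, so n = 11.

11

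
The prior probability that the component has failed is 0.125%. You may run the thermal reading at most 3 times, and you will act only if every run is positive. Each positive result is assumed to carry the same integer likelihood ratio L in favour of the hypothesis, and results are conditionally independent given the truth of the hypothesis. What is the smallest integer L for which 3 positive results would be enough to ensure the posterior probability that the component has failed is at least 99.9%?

Prior odds = 0.00125/0.99875 = 1/799.
Target odds = 0.999/0.001 = 999.
Need L³ ≥ 999 ÷ (1/799) = 798201.
92³ = 778688 < 798201 ≤ 804357 = 93³, so L = 93.

93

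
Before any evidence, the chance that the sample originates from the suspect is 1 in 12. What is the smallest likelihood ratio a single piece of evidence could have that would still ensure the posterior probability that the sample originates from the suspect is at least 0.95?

209

Prior odds = (1/12)/(11/12) = 1/11.
Target odds = 0.95/0.05 = 19.
Required Bayes factor = 19 ÷ (1/11) = 209.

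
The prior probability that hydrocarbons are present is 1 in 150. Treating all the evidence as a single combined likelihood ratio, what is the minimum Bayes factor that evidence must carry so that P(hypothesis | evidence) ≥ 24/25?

Prior odds = (1/150)/(149/150) = 1/149.
Target odds = 0.96/0.04 = 24.
Required Bayes factor = 24 ÷ (1/149) = 3576.

3576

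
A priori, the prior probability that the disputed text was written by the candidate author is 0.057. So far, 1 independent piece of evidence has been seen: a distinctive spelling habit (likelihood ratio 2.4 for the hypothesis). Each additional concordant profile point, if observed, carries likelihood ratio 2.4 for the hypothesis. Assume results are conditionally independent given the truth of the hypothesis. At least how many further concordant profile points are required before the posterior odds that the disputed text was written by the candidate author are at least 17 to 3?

Prior odds = 0.057/0.943 = 57/943.
Bayes factor of the evidence already in hand = 2.4.
Odds after that evidence = (57/943) × 2.4 = 684/4715.
Target odds = 17/3.
Need 2.4ⁿ ≥ 17/3 ÷ (684/4715) = 80155/2052.
2.4⁴ = 33.1776 falls short of 80155/2052 but 2.4⁵ = 79.62624 reaches it, so n = 5.

5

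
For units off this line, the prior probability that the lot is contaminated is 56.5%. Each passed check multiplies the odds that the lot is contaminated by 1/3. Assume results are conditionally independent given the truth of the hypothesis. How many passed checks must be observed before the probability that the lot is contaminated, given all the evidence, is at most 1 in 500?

Prior odds = 0.565/0.435 = 113/87.
Likelihood ratio per passed check = 1/3.
Target posterior odds = 0.002/0.998 = 1/499.
Require (1/3)ⁿ ≤ 1/499 ÷ (113/87) = 87/56387.
(1/3)⁵ = 1/243 is still above 87/56387 but (1/3)⁶ = 1/729 is at or below it, so n = 6.

6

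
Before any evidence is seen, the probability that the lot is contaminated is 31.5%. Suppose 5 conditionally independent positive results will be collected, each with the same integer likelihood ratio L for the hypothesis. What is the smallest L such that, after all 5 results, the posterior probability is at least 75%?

2

Prior odds = 0.315/0.685 = 63/137.
Target odds = 0.75/0.25 = 3.
Need L⁵ ≥ 3 ÷ (63/137) = 137/21.
1⁵ = 1 < 137/21 ≤ 32 = 2⁵, so L = 2.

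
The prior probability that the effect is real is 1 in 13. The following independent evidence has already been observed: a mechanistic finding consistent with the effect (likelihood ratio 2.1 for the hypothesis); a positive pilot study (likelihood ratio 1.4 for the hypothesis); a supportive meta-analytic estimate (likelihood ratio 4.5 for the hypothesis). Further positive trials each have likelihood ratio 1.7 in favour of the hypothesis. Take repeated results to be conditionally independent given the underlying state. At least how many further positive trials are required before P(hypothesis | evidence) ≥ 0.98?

Prior odds = (1/13)/(12/13) = 1/12.
Combined Bayes factor of the evidence already in hand = 2.1 × 1.4 × 4.5 = 13.23.
Odds after that evidence = (1/12) × 13.23 = 1.1025.
Target odds = 0.98/0.02 = 49.
Need 1.7ⁿ ≥ 49 ÷ 1.1025 = 400/9.
1.7⁷ = 410338673/10000000 falls short of 400/9 but 1.7⁸ ≈69.7576 reaches it, so n = 8.

8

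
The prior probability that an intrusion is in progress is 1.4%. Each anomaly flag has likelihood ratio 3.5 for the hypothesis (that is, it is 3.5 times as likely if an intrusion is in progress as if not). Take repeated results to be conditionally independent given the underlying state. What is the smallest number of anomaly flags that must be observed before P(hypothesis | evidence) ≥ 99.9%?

9

Prior odds: 0.014 ÷ 0.986 = 7/493.
Likelihood ratio per anomaly flag = 3.5.
Target posterior odds = 0.999/0.001 = 999.
Require 3.5ⁿ ≥ 999 ÷ (7/493) = 492507/7.
3.5⁸ = 5764801/256 falls short of 492507/7 but 3.5⁹ = 40353607/512 reaches it, so n = 9.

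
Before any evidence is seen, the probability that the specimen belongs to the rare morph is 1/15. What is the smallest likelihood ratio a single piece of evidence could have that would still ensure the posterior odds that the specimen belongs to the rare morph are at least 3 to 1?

42

Prior odds = (1/15)/(14/15) = 1/14.
Target odds = 3.
Required Bayes factor = 3 ÷ (1/14) = 42.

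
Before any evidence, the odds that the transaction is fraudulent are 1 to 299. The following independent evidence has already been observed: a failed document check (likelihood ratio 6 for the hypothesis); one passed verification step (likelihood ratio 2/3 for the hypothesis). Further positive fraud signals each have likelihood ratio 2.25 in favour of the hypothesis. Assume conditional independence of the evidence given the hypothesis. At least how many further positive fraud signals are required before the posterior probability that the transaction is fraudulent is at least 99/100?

Prior odds = 1/299.
Combined Bayes factor of the evidence already in hand = 6 × (2/3) = 4.
Odds after that evidence = (1/299) × 4 = 4/299.
Target odds = 0.99/0.01 = 99.
Need 2.25ⁿ ≥ 99 ÷ (4/299) = 7400.25.
2.25¹⁰ ≈3325.26 falls short of 7400.25 but 2.25¹¹ ≈7481.83 reaches it, so n = 11.

11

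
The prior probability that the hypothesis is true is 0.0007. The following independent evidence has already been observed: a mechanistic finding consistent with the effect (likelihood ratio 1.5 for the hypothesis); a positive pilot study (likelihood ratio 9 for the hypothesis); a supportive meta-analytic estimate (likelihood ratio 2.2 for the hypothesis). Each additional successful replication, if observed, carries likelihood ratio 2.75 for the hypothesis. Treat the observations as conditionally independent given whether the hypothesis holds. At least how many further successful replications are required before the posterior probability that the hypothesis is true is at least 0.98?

Prior odds = 0.0007/0.9993 = 7/9993.
Combined Bayes factor of the evidence already in hand = 1.5 × 9 × 2.2 = 29.7.
Odds after that evidence = (7/9993) × 29.7 = 693/33310.
Target odds = 0.98/0.02 = 49.
Need 2.75ⁿ ≥ 49 ÷ (693/33310) = 233170/99.
2.75⁷ = 19487171/16384 falls short of 233170/99 but 2.75⁸ = 214358881/65536 reaches it, so n = 8.

8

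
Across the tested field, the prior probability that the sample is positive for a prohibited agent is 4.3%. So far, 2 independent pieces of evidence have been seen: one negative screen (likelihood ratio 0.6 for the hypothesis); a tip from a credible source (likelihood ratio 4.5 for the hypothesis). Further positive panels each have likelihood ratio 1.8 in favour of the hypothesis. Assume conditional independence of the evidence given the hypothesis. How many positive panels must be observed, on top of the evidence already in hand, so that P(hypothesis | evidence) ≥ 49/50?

Prior odds = 0.043/0.957 = 43/957.
Combined Bayes factor of the evidence already in hand = 0.6 × 4.5 = 2.7.
Odds after that evidence = (43/957) × 2.7 = 387/3190.
Target odds = 0.98/0.02 = 49.
Need 1.8ⁿ ≥ 49 ÷ (387/3190) = 156310/387.
1.8¹⁰ ≈357.047 falls short of 156310/387 but 1.8¹¹ ≈642.684 reaches it, so n = 11.

11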